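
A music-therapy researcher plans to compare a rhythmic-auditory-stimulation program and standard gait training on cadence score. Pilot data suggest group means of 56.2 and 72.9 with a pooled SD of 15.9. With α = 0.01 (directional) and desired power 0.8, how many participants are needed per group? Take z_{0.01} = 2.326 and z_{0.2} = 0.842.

Cohen's d = |M₁ − M₂| / SD_pooled = |56.2 − 72.9| / 15.9 = 16.7 / 15.9 = 1.050.
For two independent groups with equal n: n = 2·((z_{α} + z_β) / d)².
z_{α} + z_β = 2.326 + 0.842 = 3.168.
n = 2 × (3.168 / 1.050)² = 2 × 3.017² = 2 × 9.10 = 18.2.
Round up to the next whole participant.

n = 19 per group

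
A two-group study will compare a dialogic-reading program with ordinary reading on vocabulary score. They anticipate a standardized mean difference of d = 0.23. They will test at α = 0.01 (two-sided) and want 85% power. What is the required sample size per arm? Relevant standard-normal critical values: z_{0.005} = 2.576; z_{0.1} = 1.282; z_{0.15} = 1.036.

n = 494 per group

For two independent groups with equal n: n = 2·((z_{α/2} + z_β) / d)².
z_{α/2} + z_β = 2.576 + 1.036 = 3.612.
n = 2 × (3.612 / 0.23)² = 2 × 15.704² = 2 × 246.63 = 493.3.
Round up to the next whole participant.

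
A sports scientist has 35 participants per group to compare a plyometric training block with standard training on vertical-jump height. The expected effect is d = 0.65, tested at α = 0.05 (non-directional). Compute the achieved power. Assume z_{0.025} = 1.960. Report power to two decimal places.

power ≈ 0.78

For two equal groups, power = Φ(d·√(n/2) − z_{α/2}).
d·√(n/2) = 0.65 × √(35/2) = 0.65 × 4.183 = 2.719.
z_β = 2.719 − 1.960 = 0.759.
Power = Φ(0.759) = 0.776.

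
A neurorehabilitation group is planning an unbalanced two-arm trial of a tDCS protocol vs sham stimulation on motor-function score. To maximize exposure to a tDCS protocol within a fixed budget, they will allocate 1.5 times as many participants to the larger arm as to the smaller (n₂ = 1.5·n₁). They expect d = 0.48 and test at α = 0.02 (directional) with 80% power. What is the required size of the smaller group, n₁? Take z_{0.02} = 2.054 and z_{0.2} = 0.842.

With allocation ratio k = n₂/n₁ = 1.5, Var(x̄₁−x̄₂) = σ²(1/n₁ + 1/(k·n₁)) = σ²·(k+1)/(k·n₁).
So n₁ = (1 + 1/k)·((z_{α} + z_β)/d)² = 1.667 × (2.896/0.48)².
n₁ = 1.667 × 36.40 = 60.7.
Round up: n₁ = 61, giving n₂ = ⌈1.5 × 61⌉ = ⌈91.5⌉ = 92.

n₁ = 61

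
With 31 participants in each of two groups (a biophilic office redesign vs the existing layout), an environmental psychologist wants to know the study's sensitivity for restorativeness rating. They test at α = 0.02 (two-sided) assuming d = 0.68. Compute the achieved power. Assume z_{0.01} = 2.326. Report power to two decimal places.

power ≈ 0.64

For two equal groups, power = Φ(d·√(n/2) − z_{α/2}).
d·√(n/2) = 0.68 × √(31/2) = 0.68 × 3.937 = 2.677.
z_β = 2.677 − 2.326 = 0.351.
Power = Φ(0.351) = 0.637.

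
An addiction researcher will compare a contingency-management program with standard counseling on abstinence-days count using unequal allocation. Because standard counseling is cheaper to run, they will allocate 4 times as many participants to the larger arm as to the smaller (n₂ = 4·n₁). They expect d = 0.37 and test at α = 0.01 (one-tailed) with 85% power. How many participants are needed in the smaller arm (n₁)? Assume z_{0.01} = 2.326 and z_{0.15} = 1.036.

With allocation ratio k = n₂/n₁ = 4, Var(x̄₁−x̄₂) = σ²(1/n₁ + 1/(k·n₁)) = σ²·(k+1)/(k·n₁).
So n₁ = (1 + 1/k)·((z_{α} + z_β)/d)² = 1.250 × (3.362/0.37)².
n₁ = 1.250 × 82.56 = 103.2.
Round up: n₁ = 104, giving n₂ = 4 × 104 = 416.

n₁ = 104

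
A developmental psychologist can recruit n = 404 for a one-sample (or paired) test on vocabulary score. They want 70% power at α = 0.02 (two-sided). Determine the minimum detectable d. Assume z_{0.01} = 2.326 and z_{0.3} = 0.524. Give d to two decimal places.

d_min ≈ 0.14

For a single sample (or paired design) of n = 404: d_min = (z_{α/2} + z_β)/√n.
z-sum = 2.326 + 0.524 = 2.850.
d_min = 2.850 / √404 = 2.850 / 20.100 = 0.142.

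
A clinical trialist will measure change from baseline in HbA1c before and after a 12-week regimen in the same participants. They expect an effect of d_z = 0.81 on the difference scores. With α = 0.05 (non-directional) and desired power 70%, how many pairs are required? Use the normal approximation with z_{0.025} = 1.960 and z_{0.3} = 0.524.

For a paired (one-sample on differences) test: n = ((z_{α/2} + z_β) / d)².
z_{α/2} + z_β = 1.960 + 0.524 = 2.484.
n = (2.484 / 0.81)² = 3.067² = 9.40.
Round up.

n = 10 pairs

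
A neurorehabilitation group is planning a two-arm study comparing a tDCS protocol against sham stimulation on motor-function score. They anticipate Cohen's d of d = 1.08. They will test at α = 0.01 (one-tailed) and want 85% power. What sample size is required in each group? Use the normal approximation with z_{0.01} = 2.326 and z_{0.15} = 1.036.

n = 20 per group

For two independent groups with equal n: n = 2·((z_{α} + z_β) / d)².
z_{α} + z_β = 2.326 + 1.036 = 3.362.
n = 2 × (3.362 / 1.08)² = 2 × 3.113² = 2 × 9.69 = 19.4.
Round up to the next whole participant.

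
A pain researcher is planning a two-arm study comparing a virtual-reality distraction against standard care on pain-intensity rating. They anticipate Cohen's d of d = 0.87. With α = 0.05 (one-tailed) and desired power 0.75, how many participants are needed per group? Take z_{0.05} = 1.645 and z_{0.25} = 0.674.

For two independent groups with equal n: n = 2·((z_{α} + z_β) / d)².
z_{α} + z_β = 1.645 + 0.674 = 2.319.
n = 2 × (2.319 / 0.87)² = 2 × 2.666² = 2 × 7.10 = 14.2.
Round up to the next whole participant.

n = 15 per group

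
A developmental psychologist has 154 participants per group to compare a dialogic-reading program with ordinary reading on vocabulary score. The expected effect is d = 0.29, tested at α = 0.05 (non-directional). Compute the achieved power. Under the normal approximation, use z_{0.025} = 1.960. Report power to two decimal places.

power ≈ 0.72

For two equal groups, power = Φ(d·√(n/2) − z_{α/2}).
d·√(n/2) = 0.29 × √(154/2) = 0.29 × 8.775 = 2.545.
z_β = 2.545 − 1.960 = 0.585.
Power = Φ(0.585) = 0.721.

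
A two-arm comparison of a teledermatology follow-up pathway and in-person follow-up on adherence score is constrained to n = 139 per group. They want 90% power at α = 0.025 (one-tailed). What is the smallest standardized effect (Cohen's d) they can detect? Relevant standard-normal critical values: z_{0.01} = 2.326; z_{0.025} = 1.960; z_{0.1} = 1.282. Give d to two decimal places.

For two independent groups of n = 139 each: d_min = (z_{α} + z_β)·√(2/n).
z-sum = 1.960 + 1.282 = 3.242.
d_min = 3.242 × √(2/139) = 3.242 × 0.1200 = 0.389.

d_min ≈ 0.39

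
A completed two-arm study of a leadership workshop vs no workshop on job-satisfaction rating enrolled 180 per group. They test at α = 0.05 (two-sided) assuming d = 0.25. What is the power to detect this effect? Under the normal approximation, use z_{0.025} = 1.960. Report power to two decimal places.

power ≈ 0.66

For two equal groups, power = Φ(d·√(n/2) − z_{α/2}).
d·√(n/2) = 0.25 × √(180/2) = 0.25 × 9.487 = 2.372.
z_β = 2.372 − 1.960 = 0.412.
Power = Φ(0.412) = 0.660.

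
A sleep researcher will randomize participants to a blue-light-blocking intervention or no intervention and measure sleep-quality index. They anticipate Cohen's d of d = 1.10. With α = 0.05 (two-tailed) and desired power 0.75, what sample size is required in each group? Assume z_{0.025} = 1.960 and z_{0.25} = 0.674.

For two independent groups with equal n: n = 2·((z_{α/2} + z_β) / d)².
z_{α/2} + z_β = 1.960 + 0.674 = 2.634.
n = 2 × (2.634 / 1.10)² = 2 × 2.395² = 2 × 5.73 = 11.5.
Round up to the next whole participant.

n = 12 per group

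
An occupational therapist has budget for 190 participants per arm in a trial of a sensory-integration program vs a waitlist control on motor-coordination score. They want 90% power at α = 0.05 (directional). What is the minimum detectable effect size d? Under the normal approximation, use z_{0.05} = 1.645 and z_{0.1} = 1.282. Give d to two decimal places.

For two independent groups of n = 190 each: d_min = (z_{α} + z_β)·√(2/n).
z-sum = 1.645 + 1.282 = 2.927.
d_min = 2.927 × √(2/190) = 2.927 × 0.1026 = 0.300.

d_min ≈ 0.30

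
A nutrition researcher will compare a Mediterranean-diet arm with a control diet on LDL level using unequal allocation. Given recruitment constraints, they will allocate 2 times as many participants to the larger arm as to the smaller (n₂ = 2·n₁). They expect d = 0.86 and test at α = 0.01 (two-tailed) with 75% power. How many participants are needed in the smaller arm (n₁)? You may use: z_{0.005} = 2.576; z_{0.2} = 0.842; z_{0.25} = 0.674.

With allocation ratio k = n₂/n₁ = 2, Var(x̄₁−x̄₂) = σ²(1/n₁ + 1/(k·n₁)) = σ²·(k+1)/(k·n₁).
So n₁ = (1 + 1/k)·((z_{α/2} + z_β)/d)² = 1.500 × (3.250/0.86)².
n₁ = 1.500 × 14.28 = 21.4.
Round up: n₁ = 22, giving n₂ = 2 × 22 = 44.

n₁ = 22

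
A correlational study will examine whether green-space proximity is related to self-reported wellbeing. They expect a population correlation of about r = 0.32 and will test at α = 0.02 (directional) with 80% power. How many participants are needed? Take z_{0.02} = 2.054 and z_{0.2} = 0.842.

n = 80

Fisher's z: C = ½·ln((1+r)/(1−r)) = ½·ln(1.9412) = 0.3316.
n = ((z_{α} + z_β)/C)² + 3.
(2.054 + 0.842) / 0.3316 = 2.896 / 0.3316 = 8.733.
n = 8.733² + 3 = 76.27 + 3 = 79.3.
Round up.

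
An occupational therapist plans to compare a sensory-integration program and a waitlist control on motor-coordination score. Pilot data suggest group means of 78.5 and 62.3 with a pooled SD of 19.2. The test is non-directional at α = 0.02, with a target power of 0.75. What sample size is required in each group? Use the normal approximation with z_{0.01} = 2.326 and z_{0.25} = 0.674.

n = 26 per group

Cohen's d = |M₁ − M₂| / SD_pooled = |78.5 − 62.3| / 19.2 = 16.2 / 19.2 = 0.844.
For two independent groups with equal n: n = 2·((z_{α/2} + z_β) / d)².
z_{α/2} + z_β = 2.326 + 0.674 = 3.000.
n = 2 × (3.000 / 0.844)² = 2 × 3.555² = 2 × 12.63 = 25.3.
Round up to the next whole participant.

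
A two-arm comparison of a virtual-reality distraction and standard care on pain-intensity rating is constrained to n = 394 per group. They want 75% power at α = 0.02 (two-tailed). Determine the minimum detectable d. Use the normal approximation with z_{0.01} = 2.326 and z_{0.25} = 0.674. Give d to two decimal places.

For two independent groups of n = 394 each: d_min = (z_{α/2} + z_β)·√(2/n).
z-sum = 2.326 + 0.674 = 3.000.
d_min = 3.000 × √(2/394) = 3.000 × 0.0712 = 0.214.

d_min ≈ 0.21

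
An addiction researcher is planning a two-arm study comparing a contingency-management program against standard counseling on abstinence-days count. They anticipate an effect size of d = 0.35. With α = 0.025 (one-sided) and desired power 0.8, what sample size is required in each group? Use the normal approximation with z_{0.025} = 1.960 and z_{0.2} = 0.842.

For two independent groups with equal n: n = 2·((z_{α} + z_β) / d)².
z_{α} + z_β = 1.960 + 0.842 = 2.802.
n = 2 × (2.802 / 0.35)² = 2 × 8.006² = 2 × 64.09 = 128.2.
Round up to the next whole participant.

n = 129 per group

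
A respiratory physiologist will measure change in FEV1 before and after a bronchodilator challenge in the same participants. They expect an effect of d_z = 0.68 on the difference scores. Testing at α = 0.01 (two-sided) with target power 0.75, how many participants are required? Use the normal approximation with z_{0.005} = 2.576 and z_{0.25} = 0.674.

n = 23 pairs

For a paired (one-sample on differences) test: n = ((z_{α/2} + z_β) / d)².
z_{α/2} + z_β = 2.576 + 0.674 = 3.250.
n = (3.250 / 0.68)² = 4.779² = 22.84.
Round up.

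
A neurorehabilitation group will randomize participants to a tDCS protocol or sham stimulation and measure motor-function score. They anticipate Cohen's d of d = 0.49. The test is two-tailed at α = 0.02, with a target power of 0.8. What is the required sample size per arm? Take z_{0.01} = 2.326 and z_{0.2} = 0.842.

For two independent groups with equal n: n = 2·((z_{α/2} + z_β) / d)².
z_{α/2} + z_β = 2.326 + 0.842 = 3.168.
n = 2 × (3.168 / 0.49)² = 2 × 6.465² = 2 × 41.80 = 83.6.
Round up to the next whole participant.

n = 84 per group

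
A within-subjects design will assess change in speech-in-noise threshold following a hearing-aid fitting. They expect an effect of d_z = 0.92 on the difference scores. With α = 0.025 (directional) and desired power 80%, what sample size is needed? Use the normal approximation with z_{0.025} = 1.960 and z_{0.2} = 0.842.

n = 10 pairs

For a paired (one-sample on differences) test: n = ((z_{α} + z_β) / d)².
z_{α} + z_β = 1.960 + 0.842 = 2.802.
n = (2.802 / 0.92)² = 3.046² = 9.28.
Round up.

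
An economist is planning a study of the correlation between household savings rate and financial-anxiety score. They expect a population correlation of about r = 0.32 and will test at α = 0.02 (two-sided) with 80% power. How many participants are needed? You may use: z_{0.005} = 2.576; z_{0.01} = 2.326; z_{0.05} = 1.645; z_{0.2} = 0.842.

n = 95

Fisher's z: C = ½·ln((1+r)/(1−r)) = ½·ln(1.9412) = 0.3316.
n = ((z_{α/2} + z_β)/C)² + 3.
(2.326 + 0.842) / 0.3316 = 3.168 / 0.3316 = 9.554.
n = 9.554² + 3 = 91.27 + 3 = 94.3.
Round up.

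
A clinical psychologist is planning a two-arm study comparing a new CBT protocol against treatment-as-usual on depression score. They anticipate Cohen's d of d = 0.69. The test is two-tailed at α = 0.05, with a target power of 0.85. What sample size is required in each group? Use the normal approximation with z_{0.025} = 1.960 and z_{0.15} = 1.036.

For two independent groups with equal n: n = 2·((z_{α/2} + z_β) / d)².
z_{α/2} + z_β = 1.960 + 1.036 = 2.996.
n = 2 × (2.996 / 0.69)² = 2 × 4.342² = 2 × 18.85 = 37.7.
Round up to the next whole participant.

n = 38 per group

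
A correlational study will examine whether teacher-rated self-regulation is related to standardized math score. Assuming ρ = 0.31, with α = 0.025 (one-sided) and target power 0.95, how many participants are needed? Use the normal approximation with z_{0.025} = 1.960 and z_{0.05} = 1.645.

n = 130

Fisher's z: C = ½·ln((1+r)/(1−r)) = ½·ln(1.8986) = 0.3205.
n = ((z_{α} + z_β)/C)² + 3.
(1.960 + 1.645) / 0.3205 = 3.605 / 0.3205 = 11.248.
n = 11.248² + 3 = 126.52 + 3 = 129.5.
Round up.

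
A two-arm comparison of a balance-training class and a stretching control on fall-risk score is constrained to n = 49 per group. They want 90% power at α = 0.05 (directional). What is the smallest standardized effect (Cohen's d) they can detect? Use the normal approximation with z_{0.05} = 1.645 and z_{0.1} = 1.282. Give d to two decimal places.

d_min ≈ 0.59

For two independent groups of n = 49 each: d_min = (z_{α} + z_β)·√(2/n).
z-sum = 1.645 + 1.282 = 2.927.
d_min = 2.927 × √(2/49) = 2.927 × 0.2020 = 0.591.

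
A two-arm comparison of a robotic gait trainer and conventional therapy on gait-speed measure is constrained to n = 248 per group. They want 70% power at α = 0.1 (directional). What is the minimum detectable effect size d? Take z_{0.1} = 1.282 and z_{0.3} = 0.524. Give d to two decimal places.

d_min ≈ 0.16

For two independent groups of n = 248 each: d_min = (z_{α} + z_β)·√(2/n).
z-sum = 1.282 + 0.524 = 1.806.
d_min = 1.806 × √(2/248) = 1.806 × 0.0898 = 0.162.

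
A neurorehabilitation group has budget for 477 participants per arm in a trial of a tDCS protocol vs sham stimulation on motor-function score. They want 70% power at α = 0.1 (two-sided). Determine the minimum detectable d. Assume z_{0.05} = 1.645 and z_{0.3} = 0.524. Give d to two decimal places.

For two independent groups of n = 477 each: d_min = (z_{α/2} + z_β)·√(2/n).
z-sum = 1.645 + 0.524 = 2.169.
d_min = 2.169 × √(2/477) = 2.169 × 0.0648 = 0.140.

d_min ≈ 0.14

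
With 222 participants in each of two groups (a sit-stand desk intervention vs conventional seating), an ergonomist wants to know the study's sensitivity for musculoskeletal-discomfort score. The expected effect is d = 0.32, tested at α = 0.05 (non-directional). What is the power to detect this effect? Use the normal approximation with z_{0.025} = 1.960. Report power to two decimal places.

power ≈ 0.92

For two equal groups, power = Φ(d·√(n/2) − z_{α/2}).
d·√(n/2) = 0.32 × √(222/2) = 0.32 × 10.536 = 3.371.
z_β = 3.371 − 1.960 = 1.411.
Power = Φ(1.411) = 0.921.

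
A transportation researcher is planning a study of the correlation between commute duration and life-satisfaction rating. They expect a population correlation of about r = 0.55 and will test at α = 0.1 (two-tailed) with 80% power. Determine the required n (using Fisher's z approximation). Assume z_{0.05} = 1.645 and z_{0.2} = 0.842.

n = 20

Fisher's z: C = ½·ln((1+r)/(1−r)) = ½·ln(3.4444) = 0.6184.
n = ((z_{α/2} + z_β)/C)² + 3.
(1.645 + 0.842) / 0.6184 = 2.487 / 0.6184 = 4.022.
n = 4.022² + 3 = 16.17 + 3 = 19.2.
Round up.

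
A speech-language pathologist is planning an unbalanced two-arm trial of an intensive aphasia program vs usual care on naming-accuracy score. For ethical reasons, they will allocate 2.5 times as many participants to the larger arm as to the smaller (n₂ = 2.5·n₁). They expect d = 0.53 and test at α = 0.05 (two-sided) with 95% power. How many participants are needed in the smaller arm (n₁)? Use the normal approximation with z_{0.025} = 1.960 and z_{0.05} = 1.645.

With allocation ratio k = n₂/n₁ = 2.5, Var(x̄₁−x̄₂) = σ²(1/n₁ + 1/(k·n₁)) = σ²·(k+1)/(k·n₁).
So n₁ = (1 + 1/k)·((z_{α/2} + z_β)/d)² = 1.400 × (3.605/0.53)².
n₁ = 1.400 × 46.27 = 64.8.
Round up: n₁ = 65, giving n₂ = ⌈2.5 × 65⌉ = ⌈162.5⌉ = 163.

n₁ = 65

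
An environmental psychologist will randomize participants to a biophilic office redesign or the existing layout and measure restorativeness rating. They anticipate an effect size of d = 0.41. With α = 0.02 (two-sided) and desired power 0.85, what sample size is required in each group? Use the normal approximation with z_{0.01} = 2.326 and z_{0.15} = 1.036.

n = 135 per group

For two independent groups with equal n: n = 2·((z_{α/2} + z_β) / d)².
z_{α/2} + z_β = 2.326 + 1.036 = 3.362.
n = 2 × (3.362 / 0.41)² = 2 × 8.200² = 2 × 67.24 = 134.5.
Round up to the next whole participant.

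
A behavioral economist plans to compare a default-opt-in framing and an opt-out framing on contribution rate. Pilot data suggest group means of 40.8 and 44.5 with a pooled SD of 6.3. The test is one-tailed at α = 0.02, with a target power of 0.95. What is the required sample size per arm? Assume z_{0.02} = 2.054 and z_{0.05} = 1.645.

n = 80 per group

Cohen's d = |M₁ − M₂| / SD_pooled = |40.8 − 44.5| / 6.3 = 3.7 / 6.3 = 0.587.
For two independent groups with equal n: n = 2·((z_{α} + z_β) / d)².
z_{α} + z_β = 2.054 + 1.645 = 3.699.
n = 2 × (3.699 / 0.587)² = 2 × 6.302² = 2 × 39.71 = 79.4.
Round up to the next whole participant.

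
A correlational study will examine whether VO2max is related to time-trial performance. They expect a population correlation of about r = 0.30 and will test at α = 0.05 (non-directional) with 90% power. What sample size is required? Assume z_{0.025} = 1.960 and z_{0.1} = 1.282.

Fisher's z: C = ½·ln((1+r)/(1−r)) = ½·ln(1.8571) = 0.3095.
n = ((z_{α/2} + z_β)/C)² + 3.
(1.960 + 1.282) / 0.3095 = 3.242 / 0.3095 = 10.475.
n = 10.475² + 3 = 109.72 + 3 = 112.7.
Round up.

n = 113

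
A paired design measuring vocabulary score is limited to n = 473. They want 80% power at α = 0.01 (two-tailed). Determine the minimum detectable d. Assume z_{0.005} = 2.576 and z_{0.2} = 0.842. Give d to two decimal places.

d_min ≈ 0.16

For a single sample (or paired design) of n = 473: d_min = (z_{α/2} + z_β)/√n.
z-sum = 2.576 + 0.842 = 3.418.
d_min = 3.418 / √473 = 3.418 / 21.749 = 0.157.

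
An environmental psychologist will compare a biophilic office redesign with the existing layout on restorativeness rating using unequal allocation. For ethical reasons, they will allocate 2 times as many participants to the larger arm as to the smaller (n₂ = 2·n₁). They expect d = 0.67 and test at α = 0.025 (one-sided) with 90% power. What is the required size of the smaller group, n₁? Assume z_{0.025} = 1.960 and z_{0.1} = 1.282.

n₁ = 36

With allocation ratio k = n₂/n₁ = 2, Var(x̄₁−x̄₂) = σ²(1/n₁ + 1/(k·n₁)) = σ²·(k+1)/(k·n₁).
So n₁ = (1 + 1/k)·((z_{α} + z_β)/d)² = 1.500 × (3.242/0.67)².
n₁ = 1.500 × 23.41 = 35.1.
Round up: n₁ = 36, giving n₂ = 2 × 36 = 72.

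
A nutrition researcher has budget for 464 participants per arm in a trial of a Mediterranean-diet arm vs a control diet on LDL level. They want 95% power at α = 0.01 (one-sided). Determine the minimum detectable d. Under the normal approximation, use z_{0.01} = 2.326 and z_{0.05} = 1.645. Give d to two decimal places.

d_min ≈ 0.26

For two independent groups of n = 464 each: d_min = (z_{α} + z_β)·√(2/n).
z-sum = 2.326 + 1.645 = 3.971.
d_min = 3.971 × √(2/464) = 3.971 × 0.0657 = 0.261.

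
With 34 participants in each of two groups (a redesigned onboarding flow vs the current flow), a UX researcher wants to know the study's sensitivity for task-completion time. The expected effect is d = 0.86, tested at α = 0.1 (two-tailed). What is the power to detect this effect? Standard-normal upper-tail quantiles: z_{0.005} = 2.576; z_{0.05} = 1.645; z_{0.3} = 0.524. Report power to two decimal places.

For two equal groups, power = Φ(d·√(n/2) − z_{α/2}).
d·√(n/2) = 0.86 × √(34/2) = 0.86 × 4.123 = 3.546.
z_β = 3.546 − 1.645 = 1.901.
Power = Φ(1.901) = 0.971.

power ≈ 0.97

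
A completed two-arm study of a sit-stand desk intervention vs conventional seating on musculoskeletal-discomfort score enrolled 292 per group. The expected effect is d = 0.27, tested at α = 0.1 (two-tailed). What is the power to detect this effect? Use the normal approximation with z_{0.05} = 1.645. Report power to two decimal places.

power ≈ 0.95

For two equal groups, power = Φ(d·√(n/2) − z_{α/2}).
d·√(n/2) = 0.27 × √(292/2) = 0.27 × 12.083 = 3.262.
z_β = 3.262 − 1.645 = 1.617.
Power = Φ(1.617) = 0.947.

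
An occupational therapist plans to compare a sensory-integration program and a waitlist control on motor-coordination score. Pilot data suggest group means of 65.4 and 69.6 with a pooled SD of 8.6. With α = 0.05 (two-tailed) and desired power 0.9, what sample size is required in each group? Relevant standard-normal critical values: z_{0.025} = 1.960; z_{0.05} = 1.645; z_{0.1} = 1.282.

n = 89 per group

Cohen's d = |M₁ − M₂| / SD_pooled = |65.4 − 69.6| / 8.6 = 4.2 / 8.6 = 0.488.
For two independent groups with equal n: n = 2·((z_{α/2} + z_β) / d)².
z_{α/2} + z_β = 1.960 + 1.282 = 3.242.
n = 2 × (3.242 / 0.488)² = 2 × 6.643² = 2 × 44.14 = 88.3.
Round up to the next whole participant.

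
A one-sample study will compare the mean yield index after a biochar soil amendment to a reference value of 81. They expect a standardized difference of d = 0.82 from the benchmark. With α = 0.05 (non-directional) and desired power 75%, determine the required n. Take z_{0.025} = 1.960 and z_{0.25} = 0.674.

For a one-sample test: n = ((z_{α/2} + z_β) / d)².
z_{α/2} + z_β = 1.960 + 0.674 = 2.634.
n = (2.634 / 0.82)² = 3.212² = 10.32.
Round up.

n = 11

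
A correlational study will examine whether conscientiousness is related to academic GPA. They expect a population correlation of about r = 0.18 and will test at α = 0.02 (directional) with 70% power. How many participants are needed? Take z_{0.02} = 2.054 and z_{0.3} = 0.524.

n = 204

Fisher's z: C = ½·ln((1+r)/(1−r)) = ½·ln(1.4390) = 0.1820.
n = ((z_{α} + z_β)/C)² + 3.
(2.054 + 0.524) / 0.1820 = 2.578 / 0.1820 = 14.165.
n = 14.165² + 3 = 200.64 + 3 = 203.6.
Round up.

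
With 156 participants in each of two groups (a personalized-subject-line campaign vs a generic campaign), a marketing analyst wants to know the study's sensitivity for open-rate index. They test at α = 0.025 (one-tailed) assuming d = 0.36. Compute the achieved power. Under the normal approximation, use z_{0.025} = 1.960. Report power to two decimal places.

For two equal groups, power = Φ(d·√(n/2) − z_{α}).
d·√(n/2) = 0.36 × √(156/2) = 0.36 × 8.832 = 3.179.
z_β = 3.179 − 1.960 = 1.219.
Power = Φ(1.219) = 0.889.

power ≈ 0.89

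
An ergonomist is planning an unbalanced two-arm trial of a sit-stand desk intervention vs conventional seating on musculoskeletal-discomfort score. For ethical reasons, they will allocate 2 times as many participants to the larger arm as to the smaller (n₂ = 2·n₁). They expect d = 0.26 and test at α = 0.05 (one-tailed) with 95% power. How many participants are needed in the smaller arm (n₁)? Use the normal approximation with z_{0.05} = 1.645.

With allocation ratio k = n₂/n₁ = 2, Var(x̄₁−x̄₂) = σ²(1/n₁ + 1/(k·n₁)) = σ²·(k+1)/(k·n₁).
So n₁ = (1 + 1/k)·((z_{α} + z_β)/d)² = 1.500 × (3.290/0.26)².
n₁ = 1.500 × 160.12 = 240.2.
Round up: n₁ = 241, giving n₂ = 2 × 241 = 482.

n₁ = 241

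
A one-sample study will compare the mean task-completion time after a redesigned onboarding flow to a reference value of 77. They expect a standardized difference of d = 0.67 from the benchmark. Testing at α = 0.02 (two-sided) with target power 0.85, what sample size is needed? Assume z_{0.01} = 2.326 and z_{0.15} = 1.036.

n = 26

For a one-sample test: n = ((z_{α/2} + z_β) / d)².
z_{α/2} + z_β = 2.326 + 1.036 = 3.362.
n = (3.362 / 0.67)² = 5.018² = 25.18.
Round up.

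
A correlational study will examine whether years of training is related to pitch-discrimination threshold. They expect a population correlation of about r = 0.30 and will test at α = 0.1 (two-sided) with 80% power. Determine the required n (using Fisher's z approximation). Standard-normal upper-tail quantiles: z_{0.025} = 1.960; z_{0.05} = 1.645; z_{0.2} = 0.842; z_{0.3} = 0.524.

n = 68

Fisher's z: C = ½·ln((1+r)/(1−r)) = ½·ln(1.8571) = 0.3095.
n = ((z_{α/2} + z_β)/C)² + 3.
(1.645 + 0.842) / 0.3095 = 2.487 / 0.3095 = 8.036.
n = 8.036² + 3 = 64.57 + 3 = 67.6.
Round up.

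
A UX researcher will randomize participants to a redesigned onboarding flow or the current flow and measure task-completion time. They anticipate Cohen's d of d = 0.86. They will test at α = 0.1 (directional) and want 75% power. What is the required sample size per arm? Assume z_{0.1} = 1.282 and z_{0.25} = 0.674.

n = 11 per group

For two independent groups with equal n: n = 2·((z_{α} + z_β) / d)².
z_{α} + z_β = 1.282 + 0.674 = 1.956.
n = 2 × (1.956 / 0.86)² = 2 × 2.274² = 2 × 5.17 = 10.3.
Round up to the next whole participant.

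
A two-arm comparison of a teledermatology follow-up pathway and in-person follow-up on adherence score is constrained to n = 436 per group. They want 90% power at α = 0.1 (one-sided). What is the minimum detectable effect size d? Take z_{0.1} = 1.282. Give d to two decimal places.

d_min ≈ 0.17

For two independent groups of n = 436 each: d_min = (z_{α} + z_β)·√(2/n).
z-sum = 1.282 + 1.282 = 2.564.
d_min = 2.564 × √(2/436) = 2.564 × 0.0677 = 0.174.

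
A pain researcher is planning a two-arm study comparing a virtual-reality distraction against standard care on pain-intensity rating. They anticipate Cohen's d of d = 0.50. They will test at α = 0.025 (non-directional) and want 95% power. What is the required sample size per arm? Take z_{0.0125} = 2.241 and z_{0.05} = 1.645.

n = 121 per group

For two independent groups with equal n: n = 2·((z_{α/2} + z_β) / d)².
z_{α/2} + z_β = 2.241 + 1.645 = 3.886.
n = 2 × (3.886 / 0.50)² = 2 × 7.772² = 2 × 60.40 = 120.8.
Round up to the next whole participant.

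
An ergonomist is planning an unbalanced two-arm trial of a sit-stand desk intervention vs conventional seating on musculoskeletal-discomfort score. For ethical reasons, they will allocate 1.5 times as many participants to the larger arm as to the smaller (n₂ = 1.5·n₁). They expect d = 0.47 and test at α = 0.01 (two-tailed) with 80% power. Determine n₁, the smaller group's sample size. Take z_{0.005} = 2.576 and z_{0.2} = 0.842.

n₁ = 89

With allocation ratio k = n₂/n₁ = 1.5, Var(x̄₁−x̄₂) = σ²(1/n₁ + 1/(k·n₁)) = σ²·(k+1)/(k·n₁).
So n₁ = (1 + 1/k)·((z_{α/2} + z_β)/d)² = 1.667 × (3.418/0.47)².
n₁ = 1.667 × 52.89 = 88.1.
Round up: n₁ = 89, giving n₂ = ⌈1.5 × 89⌉ = ⌈133.5⌉ = 134.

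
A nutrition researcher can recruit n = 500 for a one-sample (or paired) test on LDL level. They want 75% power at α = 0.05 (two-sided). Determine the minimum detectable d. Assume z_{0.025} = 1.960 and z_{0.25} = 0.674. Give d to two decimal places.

For a single sample (or paired design) of n = 500: d_min = (z_{α/2} + z_β)/√n.
z-sum = 1.960 + 0.674 = 2.634.
d_min = 2.634 / √500 = 2.634 / 22.361 = 0.118.

d_min ≈ 0.12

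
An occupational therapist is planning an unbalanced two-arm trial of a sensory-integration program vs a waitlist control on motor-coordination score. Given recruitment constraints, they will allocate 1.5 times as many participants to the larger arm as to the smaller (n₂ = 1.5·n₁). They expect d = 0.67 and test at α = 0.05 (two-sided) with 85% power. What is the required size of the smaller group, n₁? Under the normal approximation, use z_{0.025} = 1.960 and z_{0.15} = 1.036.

With allocation ratio k = n₂/n₁ = 1.5, Var(x̄₁−x̄₂) = σ²(1/n₁ + 1/(k·n₁)) = σ²·(k+1)/(k·n₁).
So n₁ = (1 + 1/k)·((z_{α/2} + z_β)/d)² = 1.667 × (2.996/0.67)².
n₁ = 1.667 × 20.00 = 33.3.
Round up: n₁ = 34, giving n₂ = 1.5 × 34 = 51.

n₁ = 34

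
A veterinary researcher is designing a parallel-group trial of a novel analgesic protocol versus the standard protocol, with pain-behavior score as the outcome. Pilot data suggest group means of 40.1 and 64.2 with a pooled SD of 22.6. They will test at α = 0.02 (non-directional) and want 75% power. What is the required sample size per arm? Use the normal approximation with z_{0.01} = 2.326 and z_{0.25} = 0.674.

Cohen's d = |M₁ − M₂| / SD_pooled = |40.1 − 64.2| / 22.6 = 24.1 / 22.6 = 1.066.
For two independent groups with equal n: n = 2·((z_{α/2} + z_β) / d)².
z_{α/2} + z_β = 2.326 + 0.674 = 3.000.
n = 2 × (3.000 / 1.066)² = 2 × 2.814² = 2 × 7.92 = 15.8.
Round up to the next whole participant.

n = 16 per group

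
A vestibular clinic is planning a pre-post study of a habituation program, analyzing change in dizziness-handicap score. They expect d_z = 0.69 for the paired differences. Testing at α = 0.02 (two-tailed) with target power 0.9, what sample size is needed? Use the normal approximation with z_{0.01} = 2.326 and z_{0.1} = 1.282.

n = 28 pairs

For a paired (one-sample on differences) test: n = ((z_{α/2} + z_β) / d)².
z_{α/2} + z_β = 2.326 + 1.282 = 3.608.
n = (3.608 / 0.69)² = 5.229² = 27.34.
Round up.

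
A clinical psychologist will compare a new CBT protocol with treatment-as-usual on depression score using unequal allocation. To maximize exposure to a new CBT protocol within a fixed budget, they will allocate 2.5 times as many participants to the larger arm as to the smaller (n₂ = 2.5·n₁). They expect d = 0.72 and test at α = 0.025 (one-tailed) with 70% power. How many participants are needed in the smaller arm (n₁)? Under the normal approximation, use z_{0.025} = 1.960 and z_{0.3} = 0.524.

With allocation ratio k = n₂/n₁ = 2.5, Var(x̄₁−x̄₂) = σ²(1/n₁ + 1/(k·n₁)) = σ²·(k+1)/(k·n₁).
So n₁ = (1 + 1/k)·((z_{α} + z_β)/d)² = 1.400 × (2.484/0.72)².
n₁ = 1.400 × 11.90 = 16.7.
Round up: n₁ = 17, giving n₂ = ⌈2.5 × 17⌉ = ⌈42.5⌉ = 43.

n₁ = 17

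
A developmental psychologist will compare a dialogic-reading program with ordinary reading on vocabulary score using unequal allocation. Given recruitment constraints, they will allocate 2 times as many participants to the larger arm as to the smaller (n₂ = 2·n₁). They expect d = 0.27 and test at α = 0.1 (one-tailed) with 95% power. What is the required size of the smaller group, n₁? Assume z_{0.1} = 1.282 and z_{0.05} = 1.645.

With allocation ratio k = n₂/n₁ = 2, Var(x̄₁−x̄₂) = σ²(1/n₁ + 1/(k·n₁)) = σ²·(k+1)/(k·n₁).
So n₁ = (1 + 1/k)·((z_{α} + z_β)/d)² = 1.500 × (2.927/0.27)².
n₁ = 1.500 × 117.52 = 176.3.
Round up: n₁ = 177, giving n₂ = 2 × 177 = 354.

n₁ = 177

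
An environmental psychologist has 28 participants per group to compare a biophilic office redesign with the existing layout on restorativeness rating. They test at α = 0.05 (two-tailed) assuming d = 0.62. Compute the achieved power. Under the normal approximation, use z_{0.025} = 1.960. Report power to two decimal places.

power ≈ 0.64

For two equal groups, power = Φ(d·√(n/2) − z_{α/2}).
d·√(n/2) = 0.62 × √(28/2) = 0.62 × 3.742 = 2.320.
z_β = 2.320 − 1.960 = 0.360.
Power = Φ(0.360) = 0.641.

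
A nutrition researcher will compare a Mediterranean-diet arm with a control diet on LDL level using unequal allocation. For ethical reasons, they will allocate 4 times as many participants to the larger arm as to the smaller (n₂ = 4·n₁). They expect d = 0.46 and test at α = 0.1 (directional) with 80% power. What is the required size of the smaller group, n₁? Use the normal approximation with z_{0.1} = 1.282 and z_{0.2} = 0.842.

With allocation ratio k = n₂/n₁ = 4, Var(x̄₁−x̄₂) = σ²(1/n₁ + 1/(k·n₁)) = σ²·(k+1)/(k·n₁).
So n₁ = (1 + 1/k)·((z_{α} + z_β)/d)² = 1.250 × (2.124/0.46)².
n₁ = 1.250 × 21.32 = 26.7.
Round up: n₁ = 27, giving n₂ = 4 × 27 = 108.

n₁ = 27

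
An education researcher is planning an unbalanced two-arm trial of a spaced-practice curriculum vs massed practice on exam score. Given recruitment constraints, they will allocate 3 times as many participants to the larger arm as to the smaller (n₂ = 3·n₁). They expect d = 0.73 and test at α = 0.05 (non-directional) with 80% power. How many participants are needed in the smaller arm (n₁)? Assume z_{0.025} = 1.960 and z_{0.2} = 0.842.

With allocation ratio k = n₂/n₁ = 3, Var(x̄₁−x̄₂) = σ²(1/n₁ + 1/(k·n₁)) = σ²·(k+1)/(k·n₁).
So n₁ = (1 + 1/k)·((z_{α/2} + z_β)/d)² = 1.333 × (2.802/0.73)².
n₁ = 1.333 × 14.73 = 19.6.
Round up: n₁ = 20, giving n₂ = 3 × 20 = 60.

n₁ = 20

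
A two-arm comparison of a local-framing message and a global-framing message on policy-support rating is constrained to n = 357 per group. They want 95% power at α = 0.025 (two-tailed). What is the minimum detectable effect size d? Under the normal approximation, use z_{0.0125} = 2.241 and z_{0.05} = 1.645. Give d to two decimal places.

d_min ≈ 0.29

For two independent groups of n = 357 each: d_min = (z_{α/2} + z_β)·√(2/n).
z-sum = 2.241 + 1.645 = 3.886.
d_min = 3.886 × √(2/357) = 3.886 × 0.0748 = 0.291.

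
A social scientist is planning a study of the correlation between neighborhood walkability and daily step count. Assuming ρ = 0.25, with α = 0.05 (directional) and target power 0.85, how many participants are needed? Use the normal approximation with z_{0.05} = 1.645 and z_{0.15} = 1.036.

n = 114

Fisher's z: C = ½·ln((1+r)/(1−r)) = ½·ln(1.6667) = 0.2554.
n = ((z_{α} + z_β)/C)² + 3.
(1.645 + 1.036) / 0.2554 = 2.681 / 0.2554 = 10.497.
n = 10.497² + 3 = 110.19 + 3 = 113.2.
Round up.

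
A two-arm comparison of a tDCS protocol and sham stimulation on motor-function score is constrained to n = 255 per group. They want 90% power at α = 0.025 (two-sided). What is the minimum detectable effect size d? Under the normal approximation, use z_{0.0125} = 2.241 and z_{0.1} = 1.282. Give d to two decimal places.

d_min ≈ 0.31

For two independent groups of n = 255 each: d_min = (z_{α/2} + z_β)·√(2/n).
z-sum = 2.241 + 1.282 = 3.523.
d_min = 3.523 × √(2/255) = 3.523 × 0.0886 = 0.312.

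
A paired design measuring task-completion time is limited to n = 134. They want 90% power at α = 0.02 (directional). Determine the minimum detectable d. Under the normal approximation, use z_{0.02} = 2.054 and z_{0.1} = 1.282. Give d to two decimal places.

For a single sample (or paired design) of n = 134: d_min = (z_{α} + z_β)/√n.
z-sum = 2.054 + 1.282 = 3.336.
d_min = 3.336 / √134 = 3.336 / 11.576 = 0.288.

d_min ≈ 0.29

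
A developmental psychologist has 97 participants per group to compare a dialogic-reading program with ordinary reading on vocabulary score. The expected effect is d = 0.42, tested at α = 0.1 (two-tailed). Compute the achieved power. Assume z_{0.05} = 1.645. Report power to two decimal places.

power ≈ 0.90

For two equal groups, power = Φ(d·√(n/2) − z_{α/2}).
d·√(n/2) = 0.42 × √(97/2) = 0.42 × 6.964 = 2.925.
z_β = 2.925 − 1.645 = 1.280.
Power = Φ(1.280) = 0.900.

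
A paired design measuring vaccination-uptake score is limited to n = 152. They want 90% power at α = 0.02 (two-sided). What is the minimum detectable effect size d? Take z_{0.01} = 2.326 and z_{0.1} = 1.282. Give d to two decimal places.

d_min ≈ 0.29

For a single sample (or paired design) of n = 152: d_min = (z_{α/2} + z_β)/√n.
z-sum = 2.326 + 1.282 = 3.608.
d_min = 3.608 / √152 = 3.608 / 12.329 = 0.293.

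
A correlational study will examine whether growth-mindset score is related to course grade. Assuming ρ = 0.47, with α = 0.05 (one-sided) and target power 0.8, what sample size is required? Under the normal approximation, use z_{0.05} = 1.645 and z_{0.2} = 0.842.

Fisher's z: C = ½·ln((1+r)/(1−r)) = ½·ln(2.7736) = 0.5101.
n = ((z_{α} + z_β)/C)² + 3.
(1.645 + 0.842) / 0.5101 = 2.487 / 0.5101 = 4.876.
n = 4.876² + 3 = 23.77 + 3 = 26.8.
Round up.

n = 27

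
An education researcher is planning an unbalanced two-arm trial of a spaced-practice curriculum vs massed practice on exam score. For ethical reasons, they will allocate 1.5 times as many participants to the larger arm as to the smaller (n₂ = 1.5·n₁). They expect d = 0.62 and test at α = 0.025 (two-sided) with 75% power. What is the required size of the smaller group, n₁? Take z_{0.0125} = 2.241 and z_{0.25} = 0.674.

With allocation ratio k = n₂/n₁ = 1.5, Var(x̄₁−x̄₂) = σ²(1/n₁ + 1/(k·n₁)) = σ²·(k+1)/(k·n₁).
So n₁ = (1 + 1/k)·((z_{α/2} + z_β)/d)² = 1.667 × (2.915/0.62)².
n₁ = 1.667 × 22.11 = 36.8.
Round up: n₁ = 37, giving n₂ = ⌈1.5 × 37⌉ = ⌈55.5⌉ = 56.

n₁ = 37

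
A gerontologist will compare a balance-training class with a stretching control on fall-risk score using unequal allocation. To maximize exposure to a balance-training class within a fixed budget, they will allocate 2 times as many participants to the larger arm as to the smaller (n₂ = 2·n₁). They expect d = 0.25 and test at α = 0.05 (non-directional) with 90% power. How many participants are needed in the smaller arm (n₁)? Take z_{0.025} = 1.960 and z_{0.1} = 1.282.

n₁ = 253

With allocation ratio k = n₂/n₁ = 2, Var(x̄₁−x̄₂) = σ²(1/n₁ + 1/(k·n₁)) = σ²·(k+1)/(k·n₁).
So n₁ = (1 + 1/k)·((z_{α/2} + z_β)/d)² = 1.500 × (3.242/0.25)².
n₁ = 1.500 × 168.17 = 252.3.
Round up: n₁ = 253, giving n₂ = 2 × 253 = 506.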